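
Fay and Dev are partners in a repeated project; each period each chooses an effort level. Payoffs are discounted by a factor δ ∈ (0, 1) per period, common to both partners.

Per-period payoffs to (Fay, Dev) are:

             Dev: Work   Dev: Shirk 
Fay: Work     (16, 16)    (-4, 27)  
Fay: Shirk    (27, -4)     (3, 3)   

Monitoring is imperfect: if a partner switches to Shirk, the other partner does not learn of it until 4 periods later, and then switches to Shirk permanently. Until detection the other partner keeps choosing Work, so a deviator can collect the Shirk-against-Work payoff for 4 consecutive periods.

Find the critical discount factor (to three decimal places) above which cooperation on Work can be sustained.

A deviator earns 27 for 4 periods, then 3 forever; cooperating earns 16 forever. Multiplying the IC by (1−δ):
16 ≥ 27(1−δ^4) + 3δ^4, so 24·δ^4 ≥ 11 and δ^4 ≥ 11/24.
δ ≥ (11/24)^(1/4) ≈ 0.823.

0.823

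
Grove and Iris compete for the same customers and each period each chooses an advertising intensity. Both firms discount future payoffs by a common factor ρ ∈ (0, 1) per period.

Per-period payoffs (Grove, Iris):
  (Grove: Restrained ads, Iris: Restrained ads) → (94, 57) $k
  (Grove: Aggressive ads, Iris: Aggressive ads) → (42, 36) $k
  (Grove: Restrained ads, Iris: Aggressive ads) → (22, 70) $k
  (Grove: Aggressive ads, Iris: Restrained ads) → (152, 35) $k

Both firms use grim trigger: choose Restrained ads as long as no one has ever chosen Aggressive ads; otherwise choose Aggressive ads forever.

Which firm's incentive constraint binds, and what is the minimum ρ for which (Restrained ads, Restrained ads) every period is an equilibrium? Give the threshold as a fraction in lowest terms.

For Grove: deviation gain 152−94 = 58, per-period punishment loss 94−42 = 52. IC gives ρ ≥ 58/110 = 29/55.
For Iris: gain 13, loss 21 per period, so ρ ≥ 13/34.
The tighter constraint is Grove's, so cooperation needs ρ ≥ 29/55.

Grove; ρ ≥ 29/55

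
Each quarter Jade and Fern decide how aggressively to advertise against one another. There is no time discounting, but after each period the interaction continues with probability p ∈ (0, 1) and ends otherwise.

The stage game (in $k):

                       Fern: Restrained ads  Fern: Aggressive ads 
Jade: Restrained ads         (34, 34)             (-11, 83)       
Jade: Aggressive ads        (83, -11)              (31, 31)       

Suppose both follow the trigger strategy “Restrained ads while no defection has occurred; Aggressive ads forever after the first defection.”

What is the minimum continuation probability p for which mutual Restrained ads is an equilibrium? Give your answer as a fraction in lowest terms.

With no time discounting, the continuation probability p plays the role of the discount factor.
Grim-trigger IC: 34/(1−p) ≥ 83 + 31p/(1−p) ⇒ p ≥ (83−34)/(83−31) = 49/52.

49/52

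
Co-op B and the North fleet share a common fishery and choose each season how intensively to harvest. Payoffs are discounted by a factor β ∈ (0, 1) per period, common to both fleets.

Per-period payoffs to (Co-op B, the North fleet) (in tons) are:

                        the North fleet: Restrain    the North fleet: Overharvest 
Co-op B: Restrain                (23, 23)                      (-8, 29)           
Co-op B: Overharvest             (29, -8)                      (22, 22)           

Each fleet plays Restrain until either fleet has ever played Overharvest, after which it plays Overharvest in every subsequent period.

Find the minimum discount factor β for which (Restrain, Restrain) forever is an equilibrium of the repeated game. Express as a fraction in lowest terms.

6/7

Under grim trigger the critical discount factor is (T−C)/(T−P) with T = 29, C = 23, P = 22.
β* = (29−23)/(29−22) = 6/7.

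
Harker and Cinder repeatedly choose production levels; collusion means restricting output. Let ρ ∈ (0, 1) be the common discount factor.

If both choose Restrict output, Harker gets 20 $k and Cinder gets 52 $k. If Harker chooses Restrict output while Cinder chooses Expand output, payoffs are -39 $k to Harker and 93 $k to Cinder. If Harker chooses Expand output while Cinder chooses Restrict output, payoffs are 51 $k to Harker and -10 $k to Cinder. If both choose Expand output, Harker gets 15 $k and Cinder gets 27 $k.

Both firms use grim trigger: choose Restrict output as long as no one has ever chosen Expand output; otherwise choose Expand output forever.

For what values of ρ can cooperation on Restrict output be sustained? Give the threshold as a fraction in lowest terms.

Harker: cooperation gives 20 each period; deviation gives 51 once then 15 forever.
  20/(1−ρ) ≥ 51 + 15ρ/(1−ρ) ⇒ ρ ≥ 31/36.
Cinder: cooperation gives 52 each period; deviation gives 93 once then 27 forever.
  ρ ≥ 41/66.
Both must hold, so the binding constraint is Harker's: ρ ≥ 31/36.

31/36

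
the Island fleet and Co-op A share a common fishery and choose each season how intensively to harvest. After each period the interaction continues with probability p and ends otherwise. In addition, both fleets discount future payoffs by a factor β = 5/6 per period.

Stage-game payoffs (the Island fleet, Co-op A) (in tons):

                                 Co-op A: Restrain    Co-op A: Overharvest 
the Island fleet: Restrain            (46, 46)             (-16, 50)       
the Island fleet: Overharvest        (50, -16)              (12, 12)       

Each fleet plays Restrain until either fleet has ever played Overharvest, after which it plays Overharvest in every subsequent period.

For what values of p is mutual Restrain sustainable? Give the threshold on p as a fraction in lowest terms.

Expected continuation weight on next period's payoff is β·p = 5/6·p, which plays the role of the discount factor.
Cooperation requires 5/6·p ≥ (50−46)/(50−12) = 2/19, hence p ≥ 12/95.

12/95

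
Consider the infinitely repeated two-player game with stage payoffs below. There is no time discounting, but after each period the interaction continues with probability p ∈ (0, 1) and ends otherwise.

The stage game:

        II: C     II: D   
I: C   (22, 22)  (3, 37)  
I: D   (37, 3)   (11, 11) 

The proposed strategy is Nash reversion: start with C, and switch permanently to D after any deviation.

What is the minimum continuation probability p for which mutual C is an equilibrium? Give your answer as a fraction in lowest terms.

15/26

Expected cooperation value is 22 + p·22 + p²·22 + … = 22/(1−p); deviation gives 37 + p·11/(1−p).
22 ≥ 37(1−p) + 11p ⇒ 26p ≥ 15 ⇒ p ≥ 15/26.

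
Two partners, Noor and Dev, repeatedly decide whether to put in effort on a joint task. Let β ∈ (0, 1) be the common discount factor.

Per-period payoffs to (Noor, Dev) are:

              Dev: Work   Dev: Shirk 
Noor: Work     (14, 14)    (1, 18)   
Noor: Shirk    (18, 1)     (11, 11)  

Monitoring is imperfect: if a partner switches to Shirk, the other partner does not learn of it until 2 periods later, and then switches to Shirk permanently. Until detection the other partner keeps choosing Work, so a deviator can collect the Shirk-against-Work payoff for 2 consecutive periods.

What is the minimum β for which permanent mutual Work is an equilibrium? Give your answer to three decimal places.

0.756

The best deviation is to choose Shirk for all 2 undetected periods, earning 18 each, then 11 forever once detected.
Deviation value: 18(1−β^2)/(1−β) + 11β^2/(1−β); cooperation value: 14/(1−β).
IC: 14 ≥ 18(1−β^2) + 11β^2 = 18 − 7β^2.
So β^2 ≥ 4/7, giving β ≥ (4/7)^(1/2) ≈ 0.756.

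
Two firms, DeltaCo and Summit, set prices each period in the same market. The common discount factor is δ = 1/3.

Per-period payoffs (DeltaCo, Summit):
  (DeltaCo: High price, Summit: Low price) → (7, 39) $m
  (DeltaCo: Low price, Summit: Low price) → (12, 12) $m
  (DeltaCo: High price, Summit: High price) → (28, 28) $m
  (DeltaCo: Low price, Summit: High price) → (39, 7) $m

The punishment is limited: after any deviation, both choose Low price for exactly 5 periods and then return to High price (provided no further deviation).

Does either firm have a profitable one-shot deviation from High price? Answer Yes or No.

Yes

IC: δ+…+δ^5 ≥ (39−28)/(28−12) = 11/16.
At δ = 1/3: partial sum = 0.4979 < 0.6875. Cooperation not sustainable.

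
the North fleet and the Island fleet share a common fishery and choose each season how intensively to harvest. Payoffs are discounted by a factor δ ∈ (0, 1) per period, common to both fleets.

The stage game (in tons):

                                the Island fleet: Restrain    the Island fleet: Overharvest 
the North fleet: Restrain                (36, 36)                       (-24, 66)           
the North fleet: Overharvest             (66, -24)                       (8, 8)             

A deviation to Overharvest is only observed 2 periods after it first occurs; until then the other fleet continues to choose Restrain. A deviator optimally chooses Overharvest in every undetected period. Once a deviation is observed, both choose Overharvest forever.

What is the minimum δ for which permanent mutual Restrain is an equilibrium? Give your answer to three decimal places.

0.719

A deviator earns 66 for 2 periods, then 8 forever; cooperating earns 36 forever. Multiplying the IC by (1−δ):
36 ≥ 66(1−δ^2) + 8δ^2, so 58·δ^2 ≥ 30 and δ^2 ≥ 15/29.
δ ≥ (15/29)^(1/2) ≈ 0.719.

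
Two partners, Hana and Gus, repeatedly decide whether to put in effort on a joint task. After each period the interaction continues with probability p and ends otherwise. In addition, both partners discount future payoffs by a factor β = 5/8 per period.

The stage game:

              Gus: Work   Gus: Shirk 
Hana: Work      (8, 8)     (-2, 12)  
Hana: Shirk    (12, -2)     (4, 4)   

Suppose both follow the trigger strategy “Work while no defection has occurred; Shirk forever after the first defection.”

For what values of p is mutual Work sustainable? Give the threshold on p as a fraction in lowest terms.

Expected continuation weight on next period's payoff is β·p = 5/8·p, which plays the role of the discount factor.
Cooperation requires 5/8·p ≥ (12−8)/(12−4) = 1/2, hence p ≥ 4/5.

4/5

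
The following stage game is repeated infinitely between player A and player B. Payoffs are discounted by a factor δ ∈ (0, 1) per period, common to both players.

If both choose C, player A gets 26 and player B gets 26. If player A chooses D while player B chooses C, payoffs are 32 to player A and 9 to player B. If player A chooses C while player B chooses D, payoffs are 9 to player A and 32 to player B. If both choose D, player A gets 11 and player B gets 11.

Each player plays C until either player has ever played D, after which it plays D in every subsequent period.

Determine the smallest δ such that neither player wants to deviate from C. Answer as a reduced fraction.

Under grim trigger the critical discount factor is (T−C)/(T−P) with T = 32, C = 26, P = 11.
δ* = (32−26)/(32−11) = 6/21 = 2/7.

2/7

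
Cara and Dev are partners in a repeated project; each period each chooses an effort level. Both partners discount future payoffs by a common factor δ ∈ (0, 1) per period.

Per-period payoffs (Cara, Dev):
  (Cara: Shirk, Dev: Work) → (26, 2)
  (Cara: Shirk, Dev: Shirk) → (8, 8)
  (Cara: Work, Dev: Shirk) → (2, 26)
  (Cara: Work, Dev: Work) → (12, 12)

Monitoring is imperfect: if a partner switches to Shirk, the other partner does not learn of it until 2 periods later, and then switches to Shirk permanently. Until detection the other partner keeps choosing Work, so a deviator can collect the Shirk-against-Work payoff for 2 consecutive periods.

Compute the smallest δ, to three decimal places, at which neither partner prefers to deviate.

0.882

A deviator earns 26 for 2 periods, then 8 forever; cooperating earns 12 forever. Multiplying the IC by (1−δ):
12 ≥ 26(1−δ^2) + 8δ^2, so 18·δ^2 ≥ 14 and δ^2 ≥ 7/9.
δ ≥ (7/9)^(1/2) ≈ 0.882.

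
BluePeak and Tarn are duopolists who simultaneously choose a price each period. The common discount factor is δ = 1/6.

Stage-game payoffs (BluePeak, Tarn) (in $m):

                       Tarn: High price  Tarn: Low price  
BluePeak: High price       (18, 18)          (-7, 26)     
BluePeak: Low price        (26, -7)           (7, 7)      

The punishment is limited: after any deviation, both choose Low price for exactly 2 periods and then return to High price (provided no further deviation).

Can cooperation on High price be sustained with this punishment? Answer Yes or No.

No

IC: δ+…+δ^2 ≥ (26−18)/(18−7) = 8/11.
At δ = 1/6: partial sum = 0.1944 < 0.7273. Cooperation not sustainable.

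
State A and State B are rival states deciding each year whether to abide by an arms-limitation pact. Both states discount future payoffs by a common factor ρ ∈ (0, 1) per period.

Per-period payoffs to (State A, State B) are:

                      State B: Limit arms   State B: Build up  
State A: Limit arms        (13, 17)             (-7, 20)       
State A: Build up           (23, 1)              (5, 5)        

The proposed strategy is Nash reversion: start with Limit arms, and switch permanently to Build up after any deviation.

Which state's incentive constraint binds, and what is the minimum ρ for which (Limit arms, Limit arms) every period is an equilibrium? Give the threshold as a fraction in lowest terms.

State A; ρ ≥ 5/9

State A's threshold: (23−13)/(23−5) = 5/9.
State B's threshold: (20−17)/(20−5) = 1/5.
5/9 > 1/5, so State A binds and ρ* = 5/9.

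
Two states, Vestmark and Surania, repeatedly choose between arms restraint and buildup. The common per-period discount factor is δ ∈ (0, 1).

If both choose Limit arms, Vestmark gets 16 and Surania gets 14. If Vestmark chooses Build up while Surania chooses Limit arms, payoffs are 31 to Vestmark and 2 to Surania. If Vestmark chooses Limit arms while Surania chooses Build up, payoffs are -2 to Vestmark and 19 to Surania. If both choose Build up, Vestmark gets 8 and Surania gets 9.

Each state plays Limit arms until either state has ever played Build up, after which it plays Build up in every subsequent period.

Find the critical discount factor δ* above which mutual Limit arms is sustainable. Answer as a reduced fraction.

Vestmark's threshold: (31−16)/(31−8) = 15/23.
Surania's threshold: (19−14)/(19−9) = 1/2.
15/23 > 1/2, so Vestmark binds and δ* = 15/23.

15/23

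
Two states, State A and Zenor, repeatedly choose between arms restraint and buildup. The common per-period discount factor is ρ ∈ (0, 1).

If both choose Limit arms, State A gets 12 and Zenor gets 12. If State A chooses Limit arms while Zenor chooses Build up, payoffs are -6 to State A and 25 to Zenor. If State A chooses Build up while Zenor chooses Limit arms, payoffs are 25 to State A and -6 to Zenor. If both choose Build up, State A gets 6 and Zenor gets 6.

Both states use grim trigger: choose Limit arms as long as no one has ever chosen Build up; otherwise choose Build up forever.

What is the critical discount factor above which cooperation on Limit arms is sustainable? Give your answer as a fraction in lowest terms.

Under grim trigger the critical discount factor is (T−C)/(T−P) with T = 25, C = 12, P = 6.
ρ* = (25−12)/(25−6) = 13/19.

13/19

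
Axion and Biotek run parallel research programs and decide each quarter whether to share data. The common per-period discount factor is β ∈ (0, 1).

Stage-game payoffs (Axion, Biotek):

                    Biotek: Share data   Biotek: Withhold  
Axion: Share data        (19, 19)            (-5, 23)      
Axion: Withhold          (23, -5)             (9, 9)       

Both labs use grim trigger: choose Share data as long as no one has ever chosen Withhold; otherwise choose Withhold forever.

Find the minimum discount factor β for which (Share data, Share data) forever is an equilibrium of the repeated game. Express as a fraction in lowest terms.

Cooperation forever yields 19 each period: 19/(1−β).
Deviating yields 23 once, then 9 forever: 23 + 9β/(1−β).
No profitable deviation requires 19/(1−β) ≥ 23 + 9β/(1−β).
Multiplying by (1−β): 19 ≥ 23(1−β) + 9β = 23 − 14β.
So 14β ≥ 4, i.e. β ≥ 4/14 = 2/7.

2/7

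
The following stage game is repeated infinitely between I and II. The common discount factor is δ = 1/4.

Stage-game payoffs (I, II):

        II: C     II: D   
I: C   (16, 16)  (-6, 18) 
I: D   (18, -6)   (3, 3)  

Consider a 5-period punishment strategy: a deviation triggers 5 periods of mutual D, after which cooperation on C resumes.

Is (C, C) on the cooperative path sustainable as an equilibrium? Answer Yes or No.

Yes

Comparing payoff streams over the 6 periods until play realigns: cooperate → 16(1+δ+…+δ^5); deviate → 18 + 3(δ+…+δ^5).
Cooperation is sustained iff (16−3)(δ+…+δ^5) ≥ 18−16.
δ+…+δ^5 = 1/4·(1−(1/4)^5)/(1−1/4) = 0.3330, and (18−16)/(16−3) = 0.1538.
0.3330 ≥ 0.1538, so cooperation is sustainable.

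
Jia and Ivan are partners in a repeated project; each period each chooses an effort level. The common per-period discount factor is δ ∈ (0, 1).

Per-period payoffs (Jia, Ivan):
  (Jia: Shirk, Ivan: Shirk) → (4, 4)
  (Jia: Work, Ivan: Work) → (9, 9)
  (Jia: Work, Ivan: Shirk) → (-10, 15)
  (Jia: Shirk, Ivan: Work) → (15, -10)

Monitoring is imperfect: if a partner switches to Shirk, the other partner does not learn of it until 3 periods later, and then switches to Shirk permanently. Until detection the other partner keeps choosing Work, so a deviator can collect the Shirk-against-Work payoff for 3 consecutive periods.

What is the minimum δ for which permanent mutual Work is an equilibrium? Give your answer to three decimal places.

A deviator earns 15 for 3 periods, then 4 forever; cooperating earns 9 forever. Multiplying the IC by (1−δ):
9 ≥ 15(1−δ^3) + 4δ^3, so 11·δ^3 ≥ 6 and δ^3 ≥ 6/11.
δ ≥ (6/11)^(1/3) ≈ 0.817.

0.817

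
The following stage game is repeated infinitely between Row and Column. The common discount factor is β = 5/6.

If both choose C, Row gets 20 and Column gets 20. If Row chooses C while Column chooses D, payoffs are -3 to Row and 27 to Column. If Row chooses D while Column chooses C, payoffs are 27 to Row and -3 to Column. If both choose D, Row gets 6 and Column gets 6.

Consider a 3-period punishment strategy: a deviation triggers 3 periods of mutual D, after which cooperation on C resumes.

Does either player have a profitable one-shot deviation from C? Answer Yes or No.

IC: β+…+β^3 ≥ (27−20)/(20−6) = 1/2.
At β = 5/6: partial sum = 2.1065 ≥ 0.5000. Cooperation sustainable.

No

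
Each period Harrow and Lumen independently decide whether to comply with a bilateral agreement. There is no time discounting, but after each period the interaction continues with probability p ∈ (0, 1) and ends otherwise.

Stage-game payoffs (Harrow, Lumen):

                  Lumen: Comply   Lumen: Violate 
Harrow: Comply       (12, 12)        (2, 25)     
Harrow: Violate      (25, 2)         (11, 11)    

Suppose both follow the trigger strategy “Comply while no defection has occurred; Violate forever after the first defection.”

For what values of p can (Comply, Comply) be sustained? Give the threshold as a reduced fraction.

13/14

Expected cooperation value is 12 + p·12 + p²·12 + … = 12/(1−p); deviation gives 25 + p·11/(1−p).
12 ≥ 25(1−p) + 11p ⇒ 14p ≥ 13 ⇒ p ≥ 13/14.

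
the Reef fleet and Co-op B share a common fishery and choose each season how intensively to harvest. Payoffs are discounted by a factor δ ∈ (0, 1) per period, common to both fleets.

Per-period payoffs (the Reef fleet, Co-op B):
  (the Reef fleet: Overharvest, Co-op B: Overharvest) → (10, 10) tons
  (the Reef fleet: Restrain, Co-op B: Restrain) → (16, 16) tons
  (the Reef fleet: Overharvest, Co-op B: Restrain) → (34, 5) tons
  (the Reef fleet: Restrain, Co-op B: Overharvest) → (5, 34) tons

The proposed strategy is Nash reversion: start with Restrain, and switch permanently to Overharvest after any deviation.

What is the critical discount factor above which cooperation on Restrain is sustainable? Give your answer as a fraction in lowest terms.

Under grim trigger the critical discount factor is (T−C)/(T−P) with T = 34, C = 16, P = 10.
δ* = (34−16)/(34−10) = 18/24 = 3/4.

3/4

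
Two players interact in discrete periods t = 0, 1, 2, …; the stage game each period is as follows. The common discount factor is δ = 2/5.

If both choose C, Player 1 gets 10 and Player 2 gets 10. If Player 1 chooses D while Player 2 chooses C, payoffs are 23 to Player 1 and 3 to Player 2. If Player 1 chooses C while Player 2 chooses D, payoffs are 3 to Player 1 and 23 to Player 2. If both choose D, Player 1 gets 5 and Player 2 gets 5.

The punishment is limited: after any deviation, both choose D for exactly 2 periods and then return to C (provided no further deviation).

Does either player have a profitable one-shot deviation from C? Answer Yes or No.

A one-shot deviation gives 23 now, then 5 for 2 periods, then back to 10.
Gain from deviating: (23−10) today; loss: (10−5) in each of the next 2 periods.
No-deviation condition: (10−5)(δ+…+δ^2) ≥ 23−10, i.e. δ+…+δ^2 ≥ 13/5.
At δ = 2/5: δ+…+δ^2 = 0.5600 < 2.6000.
So cooperation is not sustainable.

Yes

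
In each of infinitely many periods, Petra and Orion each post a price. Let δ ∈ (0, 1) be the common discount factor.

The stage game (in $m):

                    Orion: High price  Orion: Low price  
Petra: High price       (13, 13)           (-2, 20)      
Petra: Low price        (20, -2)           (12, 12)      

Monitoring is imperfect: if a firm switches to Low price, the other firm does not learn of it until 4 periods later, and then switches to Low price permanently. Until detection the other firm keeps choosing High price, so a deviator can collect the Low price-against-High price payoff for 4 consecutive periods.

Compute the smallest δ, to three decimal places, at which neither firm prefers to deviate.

0.967

Deviating for the 4 undetected periods gains 20−13 = 7 per period over cooperation, then loses 13−12 = 1 per period forever once punishment starts.
Gain: 7(1 + δ + … + δ^3); loss: 1·δ^4/(1−δ).
No profitable deviation ⇔ 7(1−δ^4) ≤ 1·δ^4, i.e. δ^4 ≥ 7/(7+1) = 7/8.
Hence δ ≥ (7/8)^(1/4) ≈ 0.967.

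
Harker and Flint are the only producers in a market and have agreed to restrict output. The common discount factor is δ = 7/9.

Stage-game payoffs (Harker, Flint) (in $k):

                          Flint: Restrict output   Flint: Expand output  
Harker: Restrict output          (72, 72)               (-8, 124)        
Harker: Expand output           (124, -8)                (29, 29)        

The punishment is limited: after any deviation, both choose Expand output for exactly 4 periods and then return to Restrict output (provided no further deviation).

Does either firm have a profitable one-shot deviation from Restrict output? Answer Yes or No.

No

Comparing payoff streams over the 5 periods until play realigns: cooperate → 72(1+δ+…+δ^4); deviate → 124 + 29(δ+…+δ^4).
Cooperation is sustained iff (72−29)(δ+…+δ^4) ≥ 124−72.
δ+…+δ^4 = 7/9·(1−(7/9)^4)/(1−7/9) = 2.2192, and (124−72)/(72−29) = 1.2093.
2.2192 ≥ 1.2093, so cooperation is sustainable.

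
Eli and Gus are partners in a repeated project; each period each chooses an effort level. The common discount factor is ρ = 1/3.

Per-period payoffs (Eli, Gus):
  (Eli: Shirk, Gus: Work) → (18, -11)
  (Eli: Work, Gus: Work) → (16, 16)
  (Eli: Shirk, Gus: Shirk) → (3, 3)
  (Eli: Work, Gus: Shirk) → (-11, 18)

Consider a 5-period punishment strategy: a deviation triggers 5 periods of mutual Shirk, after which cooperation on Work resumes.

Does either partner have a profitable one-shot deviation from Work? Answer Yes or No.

IC: ρ+…+ρ^5 ≥ (18−16)/(16−3) = 2/13.
At ρ = 1/3: partial sum = 0.4979 ≥ 0.1538. Cooperation sustainable.

No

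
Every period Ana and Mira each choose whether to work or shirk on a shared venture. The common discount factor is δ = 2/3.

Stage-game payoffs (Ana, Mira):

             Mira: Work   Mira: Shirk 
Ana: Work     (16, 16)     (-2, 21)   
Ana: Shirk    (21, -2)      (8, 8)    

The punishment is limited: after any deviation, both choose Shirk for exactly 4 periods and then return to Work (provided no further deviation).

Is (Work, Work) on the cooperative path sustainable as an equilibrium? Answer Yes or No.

IC: δ+…+δ^4 ≥ (21−16)/(16−8) = 5/8.
At δ = 2/3: partial sum = 1.6049 ≥ 0.6250. Cooperation sustainable.

Yes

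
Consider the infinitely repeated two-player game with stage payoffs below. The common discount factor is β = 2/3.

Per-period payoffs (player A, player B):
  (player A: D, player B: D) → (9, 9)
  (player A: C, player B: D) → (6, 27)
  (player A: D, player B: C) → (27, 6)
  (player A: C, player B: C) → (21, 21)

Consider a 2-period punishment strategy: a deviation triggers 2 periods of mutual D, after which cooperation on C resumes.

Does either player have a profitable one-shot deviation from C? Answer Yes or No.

A one-shot deviation gives 27 now, then 9 for 2 periods, then back to 21.
Gain from deviating: (27−21) today; loss: (21−9) in each of the next 2 periods.
No-deviation condition: (21−9)(β+…+β^2) ≥ 27−21, i.e. β+…+β^2 ≥ 1/2.
At β = 2/3: β+…+β^2 = 1.1111 ≥ 0.5000.
So cooperation is sustainable.

No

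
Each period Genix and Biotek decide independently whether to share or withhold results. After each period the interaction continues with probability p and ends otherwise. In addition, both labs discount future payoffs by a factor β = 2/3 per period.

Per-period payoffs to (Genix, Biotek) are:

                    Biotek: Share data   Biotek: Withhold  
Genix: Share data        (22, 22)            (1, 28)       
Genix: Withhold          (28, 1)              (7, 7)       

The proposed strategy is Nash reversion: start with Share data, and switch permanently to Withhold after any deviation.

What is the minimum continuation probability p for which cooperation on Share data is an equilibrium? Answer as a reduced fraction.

With continuation probability p and discount β, the effective per-period discount factor is βp.
Grim-trigger IC: βp ≥ (28−22)/(28−7) = 2/7.
So p ≥ (2/7)/(2/3) = 3/7.

3/7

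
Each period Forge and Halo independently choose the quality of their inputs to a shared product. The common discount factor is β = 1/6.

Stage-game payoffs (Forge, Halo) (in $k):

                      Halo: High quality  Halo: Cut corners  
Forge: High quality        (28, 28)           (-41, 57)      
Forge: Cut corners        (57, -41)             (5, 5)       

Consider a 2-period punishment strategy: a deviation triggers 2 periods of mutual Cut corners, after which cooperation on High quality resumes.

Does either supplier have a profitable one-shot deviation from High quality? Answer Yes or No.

Comparing payoff streams over the 3 periods until play realigns: cooperate → 28(1+β+…+β^2); deviate → 57 + 5(β+…+β^2).
Cooperation is sustained iff (28−5)(β+…+β^2) ≥ 57−28.
β+…+β^2 = 1/6·(1−(1/6)^2)/(1−1/6) = 0.1944, and (57−28)/(28−5) = 1.2609.
0.1944 < 1.2609, so cooperation is not sustainable.

Yes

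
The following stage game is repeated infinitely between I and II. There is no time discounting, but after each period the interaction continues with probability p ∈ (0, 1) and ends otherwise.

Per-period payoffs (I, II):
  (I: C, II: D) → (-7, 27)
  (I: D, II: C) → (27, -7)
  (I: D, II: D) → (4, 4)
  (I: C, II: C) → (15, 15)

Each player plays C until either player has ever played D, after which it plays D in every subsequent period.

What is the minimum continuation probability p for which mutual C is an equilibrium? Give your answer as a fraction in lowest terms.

With no time discounting, the continuation probability p plays the role of the discount factor.
Grim-trigger IC: 15/(1−p) ≥ 27 + 4p/(1−p) ⇒ p ≥ (27−15)/(27−4) = 12/23.

12/23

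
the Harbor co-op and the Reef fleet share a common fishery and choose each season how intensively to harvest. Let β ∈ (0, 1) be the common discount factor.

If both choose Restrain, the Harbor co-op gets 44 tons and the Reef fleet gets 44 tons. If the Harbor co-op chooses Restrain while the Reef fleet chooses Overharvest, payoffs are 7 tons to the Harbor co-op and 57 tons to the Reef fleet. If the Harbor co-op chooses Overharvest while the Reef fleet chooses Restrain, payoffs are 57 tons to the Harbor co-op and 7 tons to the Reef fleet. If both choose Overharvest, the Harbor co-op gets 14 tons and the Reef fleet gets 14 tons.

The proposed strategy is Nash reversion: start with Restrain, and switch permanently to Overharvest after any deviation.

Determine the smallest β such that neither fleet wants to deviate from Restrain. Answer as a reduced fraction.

13/43

44/(1−β) ≥ 57 + 14β/(1−β)
44 ≥ 57 − 43β
β ≥ 13/43.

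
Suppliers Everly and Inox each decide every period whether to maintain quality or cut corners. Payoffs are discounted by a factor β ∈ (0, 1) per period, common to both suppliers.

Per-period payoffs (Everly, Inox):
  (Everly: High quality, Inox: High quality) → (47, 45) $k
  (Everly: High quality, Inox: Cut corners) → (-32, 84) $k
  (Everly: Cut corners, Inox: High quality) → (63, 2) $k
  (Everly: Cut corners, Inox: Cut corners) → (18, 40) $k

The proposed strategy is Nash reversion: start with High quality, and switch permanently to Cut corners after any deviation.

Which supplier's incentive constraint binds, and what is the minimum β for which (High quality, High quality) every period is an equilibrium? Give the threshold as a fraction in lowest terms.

Inox; β ≥ 39/44

Everly: cooperation gives 47 each period; deviation gives 63 once then 18 forever.
  47/(1−β) ≥ 63 + 18β/(1−β) ⇒ β ≥ 16/45.
Inox: cooperation gives 45 each period; deviation gives 84 once then 40 forever.
  β ≥ 39/44.
Both must hold, so the binding constraint is Inox's: β ≥ 39/44.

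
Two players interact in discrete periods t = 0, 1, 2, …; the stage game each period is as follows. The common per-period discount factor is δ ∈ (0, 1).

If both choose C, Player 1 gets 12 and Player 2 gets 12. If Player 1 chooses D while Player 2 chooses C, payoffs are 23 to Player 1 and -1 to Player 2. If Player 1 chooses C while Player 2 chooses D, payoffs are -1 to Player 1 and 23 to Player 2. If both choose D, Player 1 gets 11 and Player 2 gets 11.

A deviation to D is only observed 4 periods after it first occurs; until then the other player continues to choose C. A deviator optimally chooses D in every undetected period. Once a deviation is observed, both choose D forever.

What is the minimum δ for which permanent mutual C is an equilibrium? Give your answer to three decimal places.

0.978

A deviator earns 23 for 4 periods, then 11 forever; cooperating earns 12 forever. Multiplying the IC by (1−δ):
12 ≥ 23(1−δ^4) + 11δ^4, so 12·δ^4 ≥ 11 and δ^4 ≥ 11/12.
δ ≥ (11/12)^(1/4) ≈ 0.978.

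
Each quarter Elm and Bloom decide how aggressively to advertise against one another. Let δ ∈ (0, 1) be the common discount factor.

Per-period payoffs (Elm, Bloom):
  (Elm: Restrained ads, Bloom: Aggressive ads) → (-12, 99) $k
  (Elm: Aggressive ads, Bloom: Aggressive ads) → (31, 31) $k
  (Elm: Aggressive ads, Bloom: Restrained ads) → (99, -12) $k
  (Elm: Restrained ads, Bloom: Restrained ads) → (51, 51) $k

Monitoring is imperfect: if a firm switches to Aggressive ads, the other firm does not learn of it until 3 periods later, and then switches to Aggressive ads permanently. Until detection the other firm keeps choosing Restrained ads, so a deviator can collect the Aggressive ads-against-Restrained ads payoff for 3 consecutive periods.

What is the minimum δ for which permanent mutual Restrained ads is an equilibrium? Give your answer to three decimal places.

Deviating for the 3 undetected periods gains 99−51 = 48 per period over cooperation, then loses 51−31 = 20 per period forever once punishment starts.
Gain: 48(1 + δ + … + δ^2); loss: 20·δ^3/(1−δ).
No profitable deviation ⇔ 48(1−δ^3) ≤ 20·δ^3, i.e. δ^3 ≥ 48/(48+20) = 12/17.
Hence δ ≥ (12/17)^(1/3) ≈ 0.890.

0.890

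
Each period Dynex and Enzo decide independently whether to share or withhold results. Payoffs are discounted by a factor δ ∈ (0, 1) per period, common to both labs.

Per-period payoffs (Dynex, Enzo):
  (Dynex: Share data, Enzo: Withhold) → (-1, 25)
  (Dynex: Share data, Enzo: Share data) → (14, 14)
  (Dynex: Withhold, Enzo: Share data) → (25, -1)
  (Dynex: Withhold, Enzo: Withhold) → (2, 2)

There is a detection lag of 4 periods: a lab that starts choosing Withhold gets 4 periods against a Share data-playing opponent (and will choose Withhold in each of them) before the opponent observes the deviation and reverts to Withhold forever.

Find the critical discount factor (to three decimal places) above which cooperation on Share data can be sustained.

0.832

The best deviation is to choose Withhold for all 4 undetected periods, earning 25 each, then 2 forever once detected.
Deviation value: 25(1−δ^4)/(1−δ) + 2δ^4/(1−δ); cooperation value: 14/(1−δ).
IC: 14 ≥ 25(1−δ^4) + 2δ^4 = 25 − 23δ^4.
So δ^4 ≥ 11/23, giving δ ≥ (11/23)^(1/4) ≈ 0.832.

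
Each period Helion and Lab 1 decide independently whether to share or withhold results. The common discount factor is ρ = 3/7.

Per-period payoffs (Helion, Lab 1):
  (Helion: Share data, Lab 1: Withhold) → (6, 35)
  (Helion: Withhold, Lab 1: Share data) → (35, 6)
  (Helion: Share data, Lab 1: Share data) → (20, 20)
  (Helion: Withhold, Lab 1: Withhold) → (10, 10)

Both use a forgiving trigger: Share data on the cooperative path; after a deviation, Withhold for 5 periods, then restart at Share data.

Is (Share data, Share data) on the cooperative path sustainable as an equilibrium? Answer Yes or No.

A one-shot deviation gives 35 now, then 10 for 5 periods, then back to 20.
Gain from deviating: (35−20) today; loss: (20−10) in each of the next 5 periods.
No-deviation condition: (20−10)(ρ+…+ρ^5) ≥ 35−20, i.e. ρ+…+ρ^5 ≥ 3/2.
At ρ = 3/7: ρ+…+ρ^5 = 0.7392 < 1.5000.
So cooperation is not sustainable.

No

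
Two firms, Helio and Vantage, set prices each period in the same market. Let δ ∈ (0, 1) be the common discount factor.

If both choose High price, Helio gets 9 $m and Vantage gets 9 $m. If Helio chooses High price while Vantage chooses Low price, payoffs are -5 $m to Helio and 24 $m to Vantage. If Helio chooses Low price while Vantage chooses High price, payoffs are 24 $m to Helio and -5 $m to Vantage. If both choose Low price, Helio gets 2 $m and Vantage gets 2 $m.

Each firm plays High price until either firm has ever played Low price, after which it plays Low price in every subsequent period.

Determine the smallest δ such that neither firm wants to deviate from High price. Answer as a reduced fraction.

One-period gain from deviating is 24 − 9 = 15. The loss is 9 − 2 = 7 in every subsequent period, with present value 7·δ/(1−δ).
Deviation is unprofitable when 7·δ/(1−δ) ≥ 15, i.e. δ/(1−δ) ≥ 15/7.
Equivalently δ ≥ 15/(15+7) = 15/22.

15/22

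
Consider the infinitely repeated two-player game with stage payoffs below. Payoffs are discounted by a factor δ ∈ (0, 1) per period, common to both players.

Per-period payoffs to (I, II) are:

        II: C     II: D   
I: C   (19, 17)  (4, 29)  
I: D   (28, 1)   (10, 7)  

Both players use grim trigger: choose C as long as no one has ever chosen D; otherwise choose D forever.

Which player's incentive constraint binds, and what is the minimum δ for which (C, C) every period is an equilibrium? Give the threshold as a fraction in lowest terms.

II; δ ≥ 6/11

I's threshold: (28−19)/(28−10) = 1/2.
II's threshold: (29−17)/(29−7) = 6/11.
1/2 < 6/11, so II binds and δ* = 6/11.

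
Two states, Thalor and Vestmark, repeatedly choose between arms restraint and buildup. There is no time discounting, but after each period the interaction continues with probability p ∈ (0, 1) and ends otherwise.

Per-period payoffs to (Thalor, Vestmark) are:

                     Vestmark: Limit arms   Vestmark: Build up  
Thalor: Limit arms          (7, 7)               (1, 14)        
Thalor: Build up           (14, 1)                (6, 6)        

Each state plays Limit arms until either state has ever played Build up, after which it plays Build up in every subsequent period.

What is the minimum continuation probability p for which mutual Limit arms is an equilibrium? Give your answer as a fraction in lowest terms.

7/8

With no time discounting, the continuation probability p plays the role of the discount factor.
Grim-trigger IC: 7/(1−p) ≥ 14 + 6p/(1−p) ⇒ p ≥ (14−7)/(14−6) = 7/8.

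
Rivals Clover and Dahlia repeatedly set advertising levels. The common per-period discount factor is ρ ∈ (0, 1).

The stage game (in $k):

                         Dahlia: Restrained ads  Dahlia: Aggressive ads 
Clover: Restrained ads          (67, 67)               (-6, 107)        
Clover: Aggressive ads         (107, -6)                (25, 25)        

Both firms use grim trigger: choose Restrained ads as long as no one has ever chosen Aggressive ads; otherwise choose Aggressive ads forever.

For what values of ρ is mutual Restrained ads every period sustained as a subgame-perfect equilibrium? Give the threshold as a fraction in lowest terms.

One-period gain from deviating is 107 − 67 = 40. The loss is 67 − 25 = 42 in every subsequent period, with present value 42·ρ/(1−ρ).
Deviation is unprofitable when 42·ρ/(1−ρ) ≥ 40, i.e. ρ/(1−ρ) ≥ 20/21.
Equivalently ρ ≥ 40/(40+42) = 20/41.

20/41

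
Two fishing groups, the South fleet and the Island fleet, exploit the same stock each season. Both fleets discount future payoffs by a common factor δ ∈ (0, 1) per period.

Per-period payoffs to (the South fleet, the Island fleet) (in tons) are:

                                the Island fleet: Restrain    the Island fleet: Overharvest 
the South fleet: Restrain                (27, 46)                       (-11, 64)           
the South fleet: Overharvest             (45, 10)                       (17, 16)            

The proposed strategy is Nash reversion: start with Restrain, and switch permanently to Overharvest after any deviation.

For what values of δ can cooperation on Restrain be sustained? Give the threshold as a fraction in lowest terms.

9/14

the South fleet's threshold: (45−27)/(45−17) = 9/14.
the Island fleet's threshold: (64−46)/(64−16) = 3/8.
9/14 > 3/8, so the South fleet binds and δ* = 9/14.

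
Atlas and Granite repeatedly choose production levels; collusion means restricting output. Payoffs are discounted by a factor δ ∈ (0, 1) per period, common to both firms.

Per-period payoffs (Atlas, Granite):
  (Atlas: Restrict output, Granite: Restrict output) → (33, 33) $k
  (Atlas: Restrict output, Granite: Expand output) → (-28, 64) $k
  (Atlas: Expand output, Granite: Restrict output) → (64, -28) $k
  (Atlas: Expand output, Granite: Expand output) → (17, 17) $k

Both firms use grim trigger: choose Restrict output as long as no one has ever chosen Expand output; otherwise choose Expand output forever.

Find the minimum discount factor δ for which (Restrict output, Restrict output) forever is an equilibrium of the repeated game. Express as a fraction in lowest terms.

31/47

33/(1−δ) ≥ 64 + 17δ/(1−δ)
33 ≥ 64 − 47δ
δ ≥ 31/47.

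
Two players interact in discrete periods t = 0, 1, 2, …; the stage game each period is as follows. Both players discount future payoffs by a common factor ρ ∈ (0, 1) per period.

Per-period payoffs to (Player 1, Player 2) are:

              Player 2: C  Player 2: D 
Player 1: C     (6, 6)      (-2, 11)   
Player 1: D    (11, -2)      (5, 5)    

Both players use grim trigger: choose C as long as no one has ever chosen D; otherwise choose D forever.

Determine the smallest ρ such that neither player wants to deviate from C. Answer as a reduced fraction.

6/(1−ρ) ≥ 11 + 5ρ/(1−ρ)
6 ≥ 11 − 6ρ
ρ ≥ 5/6.

5/6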